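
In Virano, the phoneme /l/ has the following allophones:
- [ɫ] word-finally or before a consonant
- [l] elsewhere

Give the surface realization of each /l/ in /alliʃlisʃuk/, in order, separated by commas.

[ɫ], [l], [l]

Occurrence 1 (position 2): word-finally or before a consonant → [ɫ].
Occurrence 2 (position 3): no conditioning environment matches → elsewhere allophone [l].
Occurrence 3 (position 6): no conditioning environment matches → elsewhere allophone [l].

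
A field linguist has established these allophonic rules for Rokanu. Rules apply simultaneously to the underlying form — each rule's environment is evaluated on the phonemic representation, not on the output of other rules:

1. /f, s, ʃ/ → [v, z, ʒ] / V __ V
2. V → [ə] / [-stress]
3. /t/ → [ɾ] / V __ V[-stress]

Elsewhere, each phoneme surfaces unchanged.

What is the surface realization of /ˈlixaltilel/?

/l/ — not in any rule's target class → [l].
/i/ (between /l/ and /x/): rule 2 targets it, but not in an unstressed syllable → unchanged [i].
/x/ (between /i/ and /a/) is unaffected → [x].
/a/ meets the environment for rule 2 (in an unstressed syllable) → [ə].
/l/ (between /a/ and /t/): no rule targets it → [l].
/t/ (between /l/ and /i/) fails the environment for rule 3, so it stays [t].
/i/ — between /t/ and /l/, in an unstressed syllable — surfaces as [ə] (rule 2).
/l/ (between /i/ and /e/): no rule targets it → [l].
/e/ (between /l/ and /l/) occurs in an unstressed syllable → [ə] by rule 2.
/l/ — not in any rule's target class → [l].

[ˈlixəltələl]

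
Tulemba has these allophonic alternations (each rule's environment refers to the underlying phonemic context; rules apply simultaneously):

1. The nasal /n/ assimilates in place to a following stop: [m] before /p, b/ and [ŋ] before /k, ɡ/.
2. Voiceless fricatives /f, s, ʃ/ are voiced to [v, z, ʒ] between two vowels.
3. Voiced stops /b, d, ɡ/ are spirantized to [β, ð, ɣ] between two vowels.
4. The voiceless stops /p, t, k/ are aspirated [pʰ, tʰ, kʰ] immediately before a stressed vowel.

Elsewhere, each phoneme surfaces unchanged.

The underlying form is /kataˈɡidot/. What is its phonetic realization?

[kataˈɣiðot]

/k/ (word-initial) fails the environment for rule 4, so it stays [k].
/t/ (between /a/ and /a/) is in the target of rule 4 but the environment (immediately before a stressed vowel) is not met → [t].
/ɡ/ meets the environment for rule 3 (between two vowels) → [ɣ].
/d/ (between /i/ and /o/): between two vowels, so rule 3 applies → [ð].
/t/ (word-final) is in the target of rule 4 but the environment (immediately before a stressed vowel) is not met → [t].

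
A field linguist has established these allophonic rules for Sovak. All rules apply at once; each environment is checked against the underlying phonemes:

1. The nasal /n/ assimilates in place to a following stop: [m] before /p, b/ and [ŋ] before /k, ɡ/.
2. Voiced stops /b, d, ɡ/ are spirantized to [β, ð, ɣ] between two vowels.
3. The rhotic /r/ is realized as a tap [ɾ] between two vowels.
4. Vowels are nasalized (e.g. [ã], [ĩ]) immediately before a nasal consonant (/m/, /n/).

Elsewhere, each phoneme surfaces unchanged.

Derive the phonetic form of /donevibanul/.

/d/ (word-initial) fails the environment for rule 2, so it stays [d].
/o/ meets the environment for rule 4 (before a nasal consonant) → [õ].
/n/ (between /o/ and /e/): rule 1 targets it, but not before a labial or velar stop → unchanged [n].
/e/ (between /n/ and /v/) fails the environment for rule 4, so it stays [e].
/v/ (between /e/ and /i/) is unaffected → [v].
/i/ (between /v/ and /b/): rule 4 targets it, but not before a nasal consonant → unchanged [i].
/b/ meets the environment for rule 2 (between two vowels) → [β].
Rule 4 applies to /a/ (between /b/ and /n/: before a nasal consonant) → [ã].
/n/ — between /a/ and /u/; rule 1 does not apply here → [n].
/u/ — between /n/ and /l/; rule 4 does not apply here → [u].
/l/ (word-final): no rule targets it → [l].

[dõneviβãnul]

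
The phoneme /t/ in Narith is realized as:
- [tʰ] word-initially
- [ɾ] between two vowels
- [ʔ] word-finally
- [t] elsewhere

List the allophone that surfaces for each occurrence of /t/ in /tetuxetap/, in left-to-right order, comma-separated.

[tʰ], [ɾ], [ɾ]

Occurrence 1 (position 1): word-initially → [tʰ].
Occurrence 2 (position 3): between two vowels → [ɾ].
Occurrence 3 (position 7): between two vowels → [ɾ].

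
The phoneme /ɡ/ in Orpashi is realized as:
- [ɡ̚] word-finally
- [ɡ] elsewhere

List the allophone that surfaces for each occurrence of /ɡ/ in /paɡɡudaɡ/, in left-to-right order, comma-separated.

[ɡ], [ɡ], [ɡ̚]

Occurrence 1 (position 3): no conditioning environment matches → elsewhere allophone [ɡ].
Occurrence 2 (position 4): no conditioning environment matches → elsewhere allophone [ɡ].
Occurrence 3 (position 8): word-finally → [ɡ̚].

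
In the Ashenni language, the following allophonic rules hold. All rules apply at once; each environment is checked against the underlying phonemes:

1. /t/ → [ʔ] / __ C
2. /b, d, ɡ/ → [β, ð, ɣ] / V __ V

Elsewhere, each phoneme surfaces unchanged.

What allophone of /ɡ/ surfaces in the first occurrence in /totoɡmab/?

[ɡ]

/ɡ/ (between /o/ and /m/): rule 2 targets it, but not between two vowels → unchanged [ɡ].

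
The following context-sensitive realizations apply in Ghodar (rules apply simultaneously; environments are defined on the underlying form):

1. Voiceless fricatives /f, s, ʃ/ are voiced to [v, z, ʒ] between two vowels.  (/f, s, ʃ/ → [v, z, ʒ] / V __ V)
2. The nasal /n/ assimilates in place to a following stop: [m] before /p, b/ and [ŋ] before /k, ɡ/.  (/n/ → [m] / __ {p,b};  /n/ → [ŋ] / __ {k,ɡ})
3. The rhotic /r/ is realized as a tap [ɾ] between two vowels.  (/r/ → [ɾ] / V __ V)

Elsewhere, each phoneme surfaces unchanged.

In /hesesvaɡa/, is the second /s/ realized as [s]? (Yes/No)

/s/ — between /e/ and /v/; rule 1 does not apply here → [s].
The actual realization is [s], which matches [s].

Yes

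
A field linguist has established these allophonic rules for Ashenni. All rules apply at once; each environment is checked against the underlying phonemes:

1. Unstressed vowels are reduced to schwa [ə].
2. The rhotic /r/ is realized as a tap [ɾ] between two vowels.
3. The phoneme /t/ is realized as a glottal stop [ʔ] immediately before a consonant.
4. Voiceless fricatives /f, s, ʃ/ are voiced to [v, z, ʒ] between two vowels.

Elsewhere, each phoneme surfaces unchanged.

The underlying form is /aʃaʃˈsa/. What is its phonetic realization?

[əʒəʃˈsa]

/a/ (word-initial): in an unstressed syllable, so rule 1 applies → [ə].
/ʃ/ — between /a/ and /a/, between two vowels — surfaces as [ʒ] (rule 4).
/a/ — between /ʃ/ and /ʃ/, in an unstressed syllable — surfaces as [ə] (rule 1).
/ʃ/ (between /a/ and /s/) is in the target of rule 4 but the environment (between two vowels) is not met → [ʃ].
/s/ (between /ʃ/ and /a/) fails the environment for rule 4, so it stays [s].
/a/ (word-final) fails the environment for rule 1, so it stays [a].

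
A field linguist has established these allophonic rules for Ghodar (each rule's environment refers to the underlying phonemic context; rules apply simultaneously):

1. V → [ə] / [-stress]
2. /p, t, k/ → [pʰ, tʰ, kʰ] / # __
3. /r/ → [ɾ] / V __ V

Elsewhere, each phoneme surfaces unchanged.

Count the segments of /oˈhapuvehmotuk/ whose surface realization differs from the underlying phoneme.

5

Segments that undergo a rule: /o/ → [ə] (rule 1); /u/ → [ə] (rule 1); /e/ → [ə] (rule 1); /o/ → [ə] (rule 1); /u/ → [ə] (rule 1).
All other segments surface unchanged.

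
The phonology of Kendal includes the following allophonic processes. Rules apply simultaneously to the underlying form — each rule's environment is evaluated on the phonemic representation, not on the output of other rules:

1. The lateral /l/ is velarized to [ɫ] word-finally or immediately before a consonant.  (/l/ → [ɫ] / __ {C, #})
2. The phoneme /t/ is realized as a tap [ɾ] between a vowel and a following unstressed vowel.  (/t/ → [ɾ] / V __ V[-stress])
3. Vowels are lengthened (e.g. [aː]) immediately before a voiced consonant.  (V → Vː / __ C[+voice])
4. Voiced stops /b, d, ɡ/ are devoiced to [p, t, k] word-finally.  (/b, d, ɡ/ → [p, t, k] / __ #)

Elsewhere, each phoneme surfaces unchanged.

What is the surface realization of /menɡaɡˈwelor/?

[meːnɡaːɡˈweːloːr]

/m/ stays [m].
/e/ (between /m/ and /n/) occurs before a voiced consonant → [eː] by rule 3.
/n/ stays [n].
/ɡ/ — between /n/ and /a/; rule 4 does not apply here → [ɡ].
/a/ (between /ɡ/ and /ɡ/) occurs before a voiced consonant → [aː] by rule 3.
/ɡ/ (between /a/ and /w/) is in the target of rule 4 but the environment (word-finally) is not met → [ɡ].
/w/ (between /ɡ/ and /e/): no rule targets it → [w].
Rule 3 applies to /e/ (between /w/ and /l/: before a voiced consonant) → [eː].
/l/ — between /e/ and /o/; rule 1 does not apply here → [l].
Rule 3 applies to /o/ (between /l/ and /r/: before a voiced consonant) → [oː].
/r/ (word-final): no rule targets it → [r].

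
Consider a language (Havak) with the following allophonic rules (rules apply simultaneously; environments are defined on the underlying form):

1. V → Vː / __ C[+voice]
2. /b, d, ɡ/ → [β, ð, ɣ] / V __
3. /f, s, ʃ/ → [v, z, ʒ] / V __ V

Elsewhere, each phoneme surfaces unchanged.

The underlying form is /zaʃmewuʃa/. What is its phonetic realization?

/z/ (word-initial): no rule targets it → [z].
/a/ (between /z/ and /ʃ/) fails the environment for rule 1, so it stays [a].
/ʃ/ — between /a/ and /m/; rule 3 does not apply here → [ʃ].
/m/ (between /ʃ/ and /e/) is unaffected → [m].
/e/ meets the environment for rule 1 (before a voiced consonant) → [eː].
/w/ (between /e/ and /u/) is unaffected → [w].
/u/ (between /w/ and /ʃ/): rule 1 targets it, but not before a voiced consonant → unchanged [u].
/ʃ/ (between /u/ and /a/): between two vowels, so rule 3 applies → [ʒ].
/a/ (word-final) is in the target of rule 1 but the environment (before a voiced consonant) is not met → [a].

[zaʃmeːwuʒa]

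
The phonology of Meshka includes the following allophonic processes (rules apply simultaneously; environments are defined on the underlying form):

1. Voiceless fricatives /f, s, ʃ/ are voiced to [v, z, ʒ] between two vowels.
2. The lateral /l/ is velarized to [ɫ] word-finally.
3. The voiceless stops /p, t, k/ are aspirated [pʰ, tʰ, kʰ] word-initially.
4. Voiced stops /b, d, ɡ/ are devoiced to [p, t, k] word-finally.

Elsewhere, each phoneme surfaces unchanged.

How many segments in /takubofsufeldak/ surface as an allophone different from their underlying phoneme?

Segments that undergo a rule: /t/ → [tʰ] (rule 3); /f/ → [v] (rule 1).
All other segments surface unchanged.

2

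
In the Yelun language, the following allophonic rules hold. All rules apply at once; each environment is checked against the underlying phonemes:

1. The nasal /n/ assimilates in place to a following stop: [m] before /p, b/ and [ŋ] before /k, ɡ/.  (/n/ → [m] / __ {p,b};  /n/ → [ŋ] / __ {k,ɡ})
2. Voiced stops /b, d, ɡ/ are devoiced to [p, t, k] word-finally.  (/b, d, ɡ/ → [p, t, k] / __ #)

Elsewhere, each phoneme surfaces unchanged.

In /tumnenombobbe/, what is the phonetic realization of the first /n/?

[n]

/n/ (between /m/ and /e/): rule 1 targets it, but not before a labial or velar stop → unchanged [n].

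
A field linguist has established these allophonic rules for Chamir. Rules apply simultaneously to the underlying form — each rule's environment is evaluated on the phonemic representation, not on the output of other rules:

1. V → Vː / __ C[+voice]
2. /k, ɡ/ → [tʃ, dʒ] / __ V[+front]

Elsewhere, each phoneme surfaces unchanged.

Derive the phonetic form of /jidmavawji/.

/j/ (word-initial) is unaffected → [j].
Rule 1 applies to /i/ (between /j/ and /d/: before a voiced consonant) → [iː].
/d/ — not in any rule's target class → [d].
/m/ — not in any rule's target class → [m].
Rule 1 applies to /a/ (between /m/ and /v/: before a voiced consonant) → [aː].
/v/ — not in any rule's target class → [v].
/a/ (between /v/ and /w/) occurs before a voiced consonant → [aː] by rule 1.
/w/ — not in any rule's target class → [w].
/j/ (between /w/ and /i/): no rule targets it → [j].
/i/ (word-final) is in the target of rule 1 but the environment (before a voiced consonant) is not met → [i].

[jiːdmaːvaːwji]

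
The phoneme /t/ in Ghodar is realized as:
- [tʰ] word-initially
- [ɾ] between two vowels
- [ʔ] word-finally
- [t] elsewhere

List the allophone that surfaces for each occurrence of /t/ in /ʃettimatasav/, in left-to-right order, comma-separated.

Occurrence 1 (position 3): no conditioning environment matches → elsewhere allophone [t].
Occurrence 2 (position 4): no conditioning environment matches → elsewhere allophone [t].
Occurrence 3 (position 8): between two vowels → [ɾ].

[t], [t], [ɾ]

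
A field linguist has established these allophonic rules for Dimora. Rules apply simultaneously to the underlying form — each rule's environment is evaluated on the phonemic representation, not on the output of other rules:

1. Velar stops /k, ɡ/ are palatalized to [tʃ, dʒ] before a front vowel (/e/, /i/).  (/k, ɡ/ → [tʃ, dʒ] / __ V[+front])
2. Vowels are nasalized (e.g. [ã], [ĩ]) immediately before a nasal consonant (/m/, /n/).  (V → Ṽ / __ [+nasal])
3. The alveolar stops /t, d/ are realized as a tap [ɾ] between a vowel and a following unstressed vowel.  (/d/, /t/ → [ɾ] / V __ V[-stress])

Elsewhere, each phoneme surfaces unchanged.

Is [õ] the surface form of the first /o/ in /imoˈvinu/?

No

/o/ — between /m/ and /v/; rule 2 does not apply here → [o].
The actual realization is [o], not [õ].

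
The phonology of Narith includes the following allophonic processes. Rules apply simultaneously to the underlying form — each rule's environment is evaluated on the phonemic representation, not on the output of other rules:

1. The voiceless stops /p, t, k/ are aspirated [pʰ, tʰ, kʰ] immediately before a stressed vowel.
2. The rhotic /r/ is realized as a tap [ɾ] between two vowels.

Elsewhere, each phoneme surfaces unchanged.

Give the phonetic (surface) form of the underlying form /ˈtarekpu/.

/t/ (word-initial) occurs immediately before a stressed vowel → [tʰ] by rule 1.
/a/ (between /t/ and /r/): no rule targets it → [a].
/r/ — between /a/ and /e/, between two vowels — surfaces as [ɾ] (rule 2).
/e/ (between /r/ and /k/): no rule targets it → [e].
/k/ (between /e/ and /p/) fails the environment for rule 1, so it stays [k].
/p/ (between /k/ and /u/) fails the environment for rule 1, so it stays [p].
/u/ stays [u].

[ˈtʰaɾekpu]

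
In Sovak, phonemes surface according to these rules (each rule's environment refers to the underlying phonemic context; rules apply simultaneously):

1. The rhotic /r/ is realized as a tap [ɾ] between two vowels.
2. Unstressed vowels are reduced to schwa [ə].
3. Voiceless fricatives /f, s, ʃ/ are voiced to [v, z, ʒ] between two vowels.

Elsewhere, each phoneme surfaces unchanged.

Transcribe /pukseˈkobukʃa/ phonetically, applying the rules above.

/u/ meets the environment for rule 2 (in an unstressed syllable) → [ə].
/s/ (between /k/ and /e/): rule 3 targets it, but not between two vowels → unchanged [s].
/e/ (between /s/ and /k/): in an unstressed syllable, so rule 2 applies → [ə].
/o/ (between /k/ and /b/): rule 2 targets it, but not in an unstressed syllable → unchanged [o].
/u/ (between /b/ and /k/) occurs in an unstressed syllable → [ə] by rule 2.
/ʃ/ (between /k/ and /a/): rule 3 targets it, but not between two vowels → unchanged [ʃ].
/a/ (word-final): in an unstressed syllable, so rule 2 applies → [ə].

[pəksəˈkobəkʃə]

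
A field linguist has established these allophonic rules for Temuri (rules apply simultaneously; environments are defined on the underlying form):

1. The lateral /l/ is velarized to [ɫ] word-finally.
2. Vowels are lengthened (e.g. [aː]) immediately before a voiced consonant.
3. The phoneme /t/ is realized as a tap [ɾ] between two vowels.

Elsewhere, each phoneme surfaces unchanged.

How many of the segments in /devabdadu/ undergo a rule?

Segments that undergo a rule: /e/ → [eː] (rule 2); /a/ → [aː] (rule 2); /a/ → [aː] (rule 2).
All other segments surface unchanged.

3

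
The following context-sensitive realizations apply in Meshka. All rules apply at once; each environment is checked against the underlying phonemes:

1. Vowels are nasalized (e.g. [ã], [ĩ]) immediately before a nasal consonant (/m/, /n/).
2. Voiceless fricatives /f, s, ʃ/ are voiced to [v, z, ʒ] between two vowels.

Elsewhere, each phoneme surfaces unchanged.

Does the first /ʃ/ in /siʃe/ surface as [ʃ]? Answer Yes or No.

No

/ʃ/ (between /i/ and /e/) occurs between two vowels → [ʒ] by rule 2.
The actual realization is [ʒ], not [ʃ].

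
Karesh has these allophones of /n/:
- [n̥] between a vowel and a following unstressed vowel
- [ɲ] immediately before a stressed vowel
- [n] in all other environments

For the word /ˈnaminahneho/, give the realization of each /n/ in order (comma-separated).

Occurrence 1 (position 1): immediately before a stressed vowel → [ɲ].
Occurrence 2 (position 5): between a vowel and a following unstressed vowel → [n̥].
Occurrence 3 (position 8): no conditioning environment matches → elsewhere allophone [n].

[ɲ], [n̥], [n]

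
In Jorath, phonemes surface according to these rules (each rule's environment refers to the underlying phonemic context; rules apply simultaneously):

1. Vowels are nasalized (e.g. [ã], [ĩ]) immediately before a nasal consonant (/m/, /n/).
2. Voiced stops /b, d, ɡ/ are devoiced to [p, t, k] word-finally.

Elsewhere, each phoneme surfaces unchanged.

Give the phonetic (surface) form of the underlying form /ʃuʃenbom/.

[ʃuʃẽnbõm]

/u/ (between /ʃ/ and /ʃ/): rule 1 targets it, but not before a nasal consonant → unchanged [u].
/e/ (between /ʃ/ and /n/) occurs before a nasal consonant → [ẽ] by rule 1.
/b/ (between /n/ and /o/) fails the environment for rule 2, so it stays [b].
/o/ (between /b/ and /m/) occurs before a nasal consonant → [õ] by rule 1.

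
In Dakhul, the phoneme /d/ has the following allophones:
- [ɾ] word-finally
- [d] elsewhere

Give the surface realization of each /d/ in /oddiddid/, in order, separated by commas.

[d], [d], [d], [d], [ɾ]

Occurrence 1 (position 2): no conditioning environment matches → elsewhere allophone [d].
Occurrence 2 (position 3): no conditioning environment matches → elsewhere allophone [d].
Occurrence 3 (position 5): no conditioning environment matches → elsewhere allophone [d].
Occurrence 4 (position 6): no conditioning environment matches → elsewhere allophone [d].
Occurrence 5 (position 8): word-finally → [ɾ].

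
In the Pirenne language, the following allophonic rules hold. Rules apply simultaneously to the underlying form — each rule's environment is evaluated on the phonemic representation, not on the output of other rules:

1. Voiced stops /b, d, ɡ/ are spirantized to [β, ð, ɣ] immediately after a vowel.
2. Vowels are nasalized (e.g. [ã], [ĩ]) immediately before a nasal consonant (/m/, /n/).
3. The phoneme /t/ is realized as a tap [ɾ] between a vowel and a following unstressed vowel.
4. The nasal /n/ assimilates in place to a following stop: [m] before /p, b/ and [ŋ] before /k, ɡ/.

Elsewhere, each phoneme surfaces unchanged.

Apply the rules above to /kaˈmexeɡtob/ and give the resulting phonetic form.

/k/ stays [k].
/a/ — between /k/ and /m/, before a nasal consonant — surfaces as [ã] (rule 2).
/m/ stays [m].
/e/ (between /m/ and /x/): rule 2 targets it, but not before a nasal consonant → unchanged [e].
/x/ (between /e/ and /e/) is unaffected → [x].
/e/ — between /x/ and /ɡ/; rule 2 does not apply here → [e].
/ɡ/ (between /e/ and /t/): immediately after a vowel, so rule 1 applies → [ɣ].
/t/ (between /ɡ/ and /o/) is in the target of rule 3 but the environment (between a vowel and a following unstressed vowel) is not met → [t].
/o/ (between /t/ and /b/) fails the environment for rule 2, so it stays [o].
/b/ (word-final) occurs immediately after a vowel → [β] by rule 1.

[kãˈmexeɣtoβ]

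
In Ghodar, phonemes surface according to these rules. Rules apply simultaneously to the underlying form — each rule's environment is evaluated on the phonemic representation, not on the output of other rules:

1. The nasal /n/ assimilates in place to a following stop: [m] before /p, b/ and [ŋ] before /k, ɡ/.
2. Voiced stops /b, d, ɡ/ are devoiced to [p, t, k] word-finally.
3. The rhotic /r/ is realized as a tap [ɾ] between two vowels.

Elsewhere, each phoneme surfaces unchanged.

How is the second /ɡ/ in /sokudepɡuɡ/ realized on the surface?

[k]

/ɡ/ meets the environment for rule 2 (word-finally) → [k].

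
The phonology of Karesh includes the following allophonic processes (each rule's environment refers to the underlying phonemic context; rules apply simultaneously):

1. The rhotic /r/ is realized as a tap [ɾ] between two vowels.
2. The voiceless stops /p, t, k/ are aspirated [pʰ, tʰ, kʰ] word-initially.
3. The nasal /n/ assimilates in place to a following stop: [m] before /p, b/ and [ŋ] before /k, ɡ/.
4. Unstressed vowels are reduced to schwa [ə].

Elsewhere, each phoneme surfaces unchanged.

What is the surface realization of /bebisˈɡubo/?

[bəbəsˈɡubə]

/b/ — not in any rule's target class → [b].
/e/ — between /b/ and /b/, in an unstressed syllable — surfaces as [ə] (rule 4).
/b/ (between /e/ and /i/): no rule targets it → [b].
/i/ (between /b/ and /s/) occurs in an unstressed syllable → [ə] by rule 4.
/s/ stays [s].
/ɡ/ (between /s/ and /u/) is unaffected → [ɡ].
/u/ (between /ɡ/ and /b/) is in the target of rule 4 but the environment (in an unstressed syllable) is not met → [u].
/b/ — not in any rule's target class → [b].
/o/ (word-final): in an unstressed syllable, so rule 4 applies → [ə].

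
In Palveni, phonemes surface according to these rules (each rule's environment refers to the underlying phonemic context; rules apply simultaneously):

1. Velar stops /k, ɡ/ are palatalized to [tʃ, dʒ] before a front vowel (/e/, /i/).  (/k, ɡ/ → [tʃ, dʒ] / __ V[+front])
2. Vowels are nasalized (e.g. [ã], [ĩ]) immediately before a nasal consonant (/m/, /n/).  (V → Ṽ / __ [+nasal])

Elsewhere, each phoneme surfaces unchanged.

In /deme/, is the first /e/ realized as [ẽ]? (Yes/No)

/e/ meets the environment for rule 2 (before a nasal consonant) → [ẽ].
The actual realization is [ẽ], which matches [ẽ].

Yes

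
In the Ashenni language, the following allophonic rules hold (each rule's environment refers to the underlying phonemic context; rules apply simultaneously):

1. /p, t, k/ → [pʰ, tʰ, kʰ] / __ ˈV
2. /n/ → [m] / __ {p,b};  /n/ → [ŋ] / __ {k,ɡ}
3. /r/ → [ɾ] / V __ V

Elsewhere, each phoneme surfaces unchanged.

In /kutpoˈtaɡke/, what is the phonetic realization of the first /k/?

/k/ — word-initial; rule 1 does not apply here → [k].

[k]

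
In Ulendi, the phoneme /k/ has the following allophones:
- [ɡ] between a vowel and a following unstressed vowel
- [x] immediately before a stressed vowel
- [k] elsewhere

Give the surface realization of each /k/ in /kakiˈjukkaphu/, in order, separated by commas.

Occurrence 1 (position 1): no conditioning environment matches → elsewhere allophone [k].
Occurrence 2 (position 3): between a vowel and a following unstressed vowel → [ɡ].
Occurrence 3 (position 7): no conditioning environment matches → elsewhere allophone [k].
Occurrence 4 (position 8): no conditioning environment matches → elsewhere allophone [k].

[k], [ɡ], [k], [k]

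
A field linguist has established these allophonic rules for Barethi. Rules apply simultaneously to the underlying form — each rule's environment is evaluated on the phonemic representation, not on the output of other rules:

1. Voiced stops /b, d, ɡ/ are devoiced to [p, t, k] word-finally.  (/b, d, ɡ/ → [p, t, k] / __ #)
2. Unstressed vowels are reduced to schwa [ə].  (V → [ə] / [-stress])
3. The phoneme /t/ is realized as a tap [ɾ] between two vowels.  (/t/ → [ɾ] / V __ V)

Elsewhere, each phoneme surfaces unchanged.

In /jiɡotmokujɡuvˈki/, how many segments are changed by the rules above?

5

Segments that undergo a rule: /i/ → [ə] (rule 2); /o/ → [ə] (rule 2); /o/ → [ə] (rule 2); /u/ → [ə] (rule 2); /u/ → [ə] (rule 2).
All other segments surface unchanged.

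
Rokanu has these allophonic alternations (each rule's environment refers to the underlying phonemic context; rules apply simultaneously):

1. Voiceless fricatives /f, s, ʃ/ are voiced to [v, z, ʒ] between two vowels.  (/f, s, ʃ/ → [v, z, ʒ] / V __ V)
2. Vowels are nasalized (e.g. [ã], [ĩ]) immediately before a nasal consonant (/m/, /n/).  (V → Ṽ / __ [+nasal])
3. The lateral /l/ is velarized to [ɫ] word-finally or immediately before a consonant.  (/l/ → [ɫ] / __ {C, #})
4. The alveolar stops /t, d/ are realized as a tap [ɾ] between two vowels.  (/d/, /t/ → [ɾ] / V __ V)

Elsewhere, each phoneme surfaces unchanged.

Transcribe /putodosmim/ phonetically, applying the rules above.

[puɾoɾosmĩm]

/p/ (word-initial): no rule targets it → [p].
/u/ (between /p/ and /t/): rule 2 targets it, but not before a nasal consonant → unchanged [u].
Rule 4 applies to /t/ (between /u/ and /o/: between two vowels) → [ɾ].
/o/ (between /t/ and /d/) fails the environment for rule 2, so it stays [o].
/d/ meets the environment for rule 4 (between two vowels) → [ɾ].
/o/ — between /d/ and /s/; rule 2 does not apply here → [o].
/s/ — between /o/ and /m/; rule 1 does not apply here → [s].
/m/ (between /s/ and /i/) is unaffected → [m].
/i/ — between /m/ and /m/, before a nasal consonant — surfaces as [ĩ] (rule 2).
/m/ stays [m].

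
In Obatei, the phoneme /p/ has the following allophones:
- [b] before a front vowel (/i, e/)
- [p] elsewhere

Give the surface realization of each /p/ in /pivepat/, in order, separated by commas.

[b], [p]

Occurrence 1 (position 1): before a front vowel (/i, e/) → [b].
Occurrence 2 (position 5): no conditioning environment matches → elsewhere allophone [p].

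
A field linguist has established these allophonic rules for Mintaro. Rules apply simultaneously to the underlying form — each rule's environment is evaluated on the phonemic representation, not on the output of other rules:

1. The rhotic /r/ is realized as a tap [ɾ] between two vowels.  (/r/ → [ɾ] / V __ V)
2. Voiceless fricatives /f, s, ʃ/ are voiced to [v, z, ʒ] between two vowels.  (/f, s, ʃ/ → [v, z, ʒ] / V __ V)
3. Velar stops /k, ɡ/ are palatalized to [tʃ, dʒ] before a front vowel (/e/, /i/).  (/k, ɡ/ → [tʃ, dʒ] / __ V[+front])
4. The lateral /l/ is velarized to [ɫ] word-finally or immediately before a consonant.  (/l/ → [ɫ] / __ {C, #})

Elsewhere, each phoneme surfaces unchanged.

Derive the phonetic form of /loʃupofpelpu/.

[loʒupofpeɫpu]

/l/ (word-initial) fails the environment for rule 4, so it stays [l].
/o/ — not in any rule's target class → [o].
/ʃ/ meets the environment for rule 2 (between two vowels) → [ʒ].
/u/ (between /ʃ/ and /p/): no rule targets it → [u].
/p/ stays [p].
/o/ stays [o].
/f/ (between /o/ and /p/) fails the environment for rule 2, so it stays [f].
/p/ stays [p].
/e/ stays [e].
/l/ — between /e/ and /p/, word-finally or immediately before a consonant — surfaces as [ɫ] (rule 4).
/p/ stays [p].
/u/ (word-final): no rule targets it → [u].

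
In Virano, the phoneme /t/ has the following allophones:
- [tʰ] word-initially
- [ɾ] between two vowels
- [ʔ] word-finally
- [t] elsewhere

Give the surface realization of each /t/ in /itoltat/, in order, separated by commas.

Occurrence 1 (position 2): between two vowels → [ɾ].
Occurrence 2 (position 5): no conditioning environment matches → elsewhere allophone [t].
Occurrence 3 (position 7): word-finally → [ʔ].

[ɾ], [t], [ʔ]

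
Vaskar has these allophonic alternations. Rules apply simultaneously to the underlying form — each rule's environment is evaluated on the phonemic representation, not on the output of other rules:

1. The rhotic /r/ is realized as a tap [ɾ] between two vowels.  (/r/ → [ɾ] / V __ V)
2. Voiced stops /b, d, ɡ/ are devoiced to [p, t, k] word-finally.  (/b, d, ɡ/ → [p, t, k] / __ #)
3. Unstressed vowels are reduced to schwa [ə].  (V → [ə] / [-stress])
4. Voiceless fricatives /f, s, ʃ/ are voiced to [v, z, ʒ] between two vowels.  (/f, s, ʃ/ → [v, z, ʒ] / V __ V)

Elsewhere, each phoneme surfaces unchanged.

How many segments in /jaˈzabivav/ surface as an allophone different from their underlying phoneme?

Segments that undergo a rule: /a/ → [ə] (rule 3); /i/ → [ə] (rule 3); /a/ → [ə] (rule 3).
All other segments surface unchanged.

3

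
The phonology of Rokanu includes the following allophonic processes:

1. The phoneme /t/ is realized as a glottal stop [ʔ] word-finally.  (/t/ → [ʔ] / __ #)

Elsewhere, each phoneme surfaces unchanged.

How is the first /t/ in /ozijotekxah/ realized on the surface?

/t/ (between /o/ and /e/) fails the environment for rule 1, so it stays [t].

[t]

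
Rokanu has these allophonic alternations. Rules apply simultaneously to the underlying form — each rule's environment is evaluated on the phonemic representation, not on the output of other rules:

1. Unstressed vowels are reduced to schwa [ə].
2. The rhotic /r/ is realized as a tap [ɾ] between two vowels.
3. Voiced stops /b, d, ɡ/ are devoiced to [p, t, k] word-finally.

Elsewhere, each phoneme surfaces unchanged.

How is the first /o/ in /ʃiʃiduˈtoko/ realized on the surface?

[o]

/o/ (between /t/ and /k/) fails the environment for rule 1, so it stays [o].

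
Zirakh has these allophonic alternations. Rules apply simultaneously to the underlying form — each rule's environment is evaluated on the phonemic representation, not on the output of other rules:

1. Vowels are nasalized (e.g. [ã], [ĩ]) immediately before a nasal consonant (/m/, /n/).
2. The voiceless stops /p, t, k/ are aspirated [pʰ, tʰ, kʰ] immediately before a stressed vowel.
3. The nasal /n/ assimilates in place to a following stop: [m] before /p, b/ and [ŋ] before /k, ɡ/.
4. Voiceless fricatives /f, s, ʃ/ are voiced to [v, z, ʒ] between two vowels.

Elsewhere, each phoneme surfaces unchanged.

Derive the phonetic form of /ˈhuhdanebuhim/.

[ˈhuhdãnebuhĩm]

/h/ stays [h].
/u/ (between /h/ and /h/): rule 1 targets it, but not before a nasal consonant → unchanged [u].
/h/ stays [h].
/d/ (between /h/ and /a/): no rule targets it → [d].
/a/ meets the environment for rule 1 (before a nasal consonant) → [ã].
/n/ (between /a/ and /e/): rule 3 targets it, but not before a labial or velar stop → unchanged [n].
/e/ — between /n/ and /b/; rule 1 does not apply here → [e].
/b/ (between /e/ and /u/): no rule targets it → [b].
/u/ (between /b/ and /h/) is in the target of rule 1 but the environment (before a nasal consonant) is not met → [u].
/h/ (between /u/ and /i/) is unaffected → [h].
/i/ meets the environment for rule 1 (before a nasal consonant) → [ĩ].
/m/ stays [m].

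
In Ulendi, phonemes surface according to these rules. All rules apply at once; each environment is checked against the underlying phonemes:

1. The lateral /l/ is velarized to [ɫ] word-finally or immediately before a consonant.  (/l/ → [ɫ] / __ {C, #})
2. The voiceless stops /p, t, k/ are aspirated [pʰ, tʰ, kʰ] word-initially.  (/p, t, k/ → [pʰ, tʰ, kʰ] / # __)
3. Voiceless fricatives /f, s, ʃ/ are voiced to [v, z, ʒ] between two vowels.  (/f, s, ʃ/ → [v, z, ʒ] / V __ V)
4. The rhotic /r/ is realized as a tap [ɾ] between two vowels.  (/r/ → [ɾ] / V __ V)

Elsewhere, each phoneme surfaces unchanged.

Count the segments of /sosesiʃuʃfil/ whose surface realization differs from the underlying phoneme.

4

Segments that undergo a rule: /s/ → [z] (rule 3); /s/ → [z] (rule 3); /ʃ/ → [ʒ] (rule 3); /l/ → [ɫ] (rule 1).
All other segments surface unchanged.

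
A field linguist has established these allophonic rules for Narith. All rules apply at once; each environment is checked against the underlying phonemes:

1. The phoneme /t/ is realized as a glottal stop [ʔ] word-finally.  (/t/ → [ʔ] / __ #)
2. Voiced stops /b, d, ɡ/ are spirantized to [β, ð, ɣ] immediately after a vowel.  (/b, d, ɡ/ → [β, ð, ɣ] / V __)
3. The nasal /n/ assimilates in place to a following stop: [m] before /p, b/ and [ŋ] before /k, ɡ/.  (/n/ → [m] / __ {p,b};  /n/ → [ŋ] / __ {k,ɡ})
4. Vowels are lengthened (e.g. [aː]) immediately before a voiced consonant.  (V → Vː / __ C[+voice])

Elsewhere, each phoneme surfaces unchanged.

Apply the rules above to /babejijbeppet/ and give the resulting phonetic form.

/b/ — word-initial; rule 2 does not apply here → [b].
/a/ — between /b/ and /b/, before a voiced consonant — surfaces as [aː] (rule 4).
/b/ meets the environment for rule 2 (immediately after a vowel) → [β].
/e/ (between /b/ and /j/) occurs before a voiced consonant → [eː] by rule 4.
/j/ stays [j].
/i/ meets the environment for rule 4 (before a voiced consonant) → [iː].
/j/ — not in any rule's target class → [j].
/b/ — between /j/ and /e/; rule 2 does not apply here → [b].
/e/ (between /b/ and /p/) is in the target of rule 4 but the environment (before a voiced consonant) is not met → [e].
/p/ stays [p].
/p/ — not in any rule's target class → [p].
/e/ (between /p/ and /t/) is in the target of rule 4 but the environment (before a voiced consonant) is not met → [e].
/t/ (word-final): word-finally, so rule 1 applies → [ʔ].

[baːβeːjiːjbeppeʔ]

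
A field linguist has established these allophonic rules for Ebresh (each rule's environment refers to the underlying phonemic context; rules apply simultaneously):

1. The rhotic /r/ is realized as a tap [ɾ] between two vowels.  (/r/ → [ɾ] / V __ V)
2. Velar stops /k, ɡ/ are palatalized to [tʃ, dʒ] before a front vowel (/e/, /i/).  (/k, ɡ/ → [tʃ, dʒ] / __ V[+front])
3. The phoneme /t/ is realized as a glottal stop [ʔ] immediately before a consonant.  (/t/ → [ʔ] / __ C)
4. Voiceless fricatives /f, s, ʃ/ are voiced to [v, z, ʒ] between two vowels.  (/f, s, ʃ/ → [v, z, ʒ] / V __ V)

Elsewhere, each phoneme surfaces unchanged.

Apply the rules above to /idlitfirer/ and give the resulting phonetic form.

/i/ — not in any rule's target class → [i].
/d/ stays [d].
/l/ stays [l].
/i/ stays [i].
/t/ (between /i/ and /f/) occurs immediately before a consonant → [ʔ] by rule 3.
/f/ — between /t/ and /i/; rule 4 does not apply here → [f].
/i/ (between /f/ and /r/): no rule targets it → [i].
/r/ (between /i/ and /e/): between two vowels, so rule 1 applies → [ɾ].
/e/ (between /r/ and /r/): no rule targets it → [e].
/r/ (word-final) fails the environment for rule 1, so it stays [r].

[idliʔfiɾer]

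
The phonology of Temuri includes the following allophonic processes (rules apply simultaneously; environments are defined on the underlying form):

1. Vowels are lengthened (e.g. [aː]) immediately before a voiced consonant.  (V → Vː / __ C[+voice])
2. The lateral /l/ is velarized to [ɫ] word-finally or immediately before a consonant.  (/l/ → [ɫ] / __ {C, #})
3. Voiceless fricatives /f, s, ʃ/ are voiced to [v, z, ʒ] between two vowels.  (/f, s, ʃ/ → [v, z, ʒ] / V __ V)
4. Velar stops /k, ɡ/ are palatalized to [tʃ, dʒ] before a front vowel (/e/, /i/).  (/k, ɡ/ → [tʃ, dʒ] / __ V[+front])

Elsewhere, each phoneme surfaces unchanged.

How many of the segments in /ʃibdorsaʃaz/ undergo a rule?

Segments that undergo a rule: /i/ → [iː] (rule 1); /o/ → [oː] (rule 1); /ʃ/ → [ʒ] (rule 3); /a/ → [aː] (rule 1).
All other segments surface unchanged.

4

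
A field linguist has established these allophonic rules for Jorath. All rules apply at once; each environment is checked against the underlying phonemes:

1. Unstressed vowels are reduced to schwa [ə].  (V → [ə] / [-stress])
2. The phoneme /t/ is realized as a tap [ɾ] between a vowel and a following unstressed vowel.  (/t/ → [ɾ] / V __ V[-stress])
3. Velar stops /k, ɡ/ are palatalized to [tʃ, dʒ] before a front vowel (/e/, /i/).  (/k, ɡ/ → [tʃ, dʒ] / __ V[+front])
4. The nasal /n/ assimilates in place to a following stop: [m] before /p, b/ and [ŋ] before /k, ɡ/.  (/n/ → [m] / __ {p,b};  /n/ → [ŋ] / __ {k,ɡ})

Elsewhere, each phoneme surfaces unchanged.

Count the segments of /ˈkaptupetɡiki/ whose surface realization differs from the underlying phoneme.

Segments that undergo a rule: /u/ → [ə] (rule 1); /e/ → [ə] (rule 1); /ɡ/ → [dʒ] (rule 3); /i/ → [ə] (rule 1); /k/ → [tʃ] (rule 3); /i/ → [ə] (rule 1).
All other segments surface unchanged.

6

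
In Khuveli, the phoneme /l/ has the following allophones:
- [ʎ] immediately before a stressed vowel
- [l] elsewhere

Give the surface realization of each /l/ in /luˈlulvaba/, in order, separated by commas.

[l], [ʎ], [l]

Occurrence 1 (position 1): no conditioning environment matches → elsewhere allophone [l].
Occurrence 2 (position 3): immediately before a stressed vowel → [ʎ].
Occurrence 3 (position 5): no conditioning environment matches → elsewhere allophone [l].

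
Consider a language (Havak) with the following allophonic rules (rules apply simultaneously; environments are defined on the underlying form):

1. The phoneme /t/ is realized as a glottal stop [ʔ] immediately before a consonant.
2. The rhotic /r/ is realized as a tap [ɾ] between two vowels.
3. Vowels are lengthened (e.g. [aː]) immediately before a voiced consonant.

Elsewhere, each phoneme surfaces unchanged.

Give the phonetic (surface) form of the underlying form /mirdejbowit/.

/m/ — not in any rule's target class → [m].
/i/ (between /m/ and /r/): before a voiced consonant, so rule 3 applies → [iː].
/r/ (between /i/ and /d/) is in the target of rule 2 but the environment (between two vowels) is not met → [r].
/d/ (between /r/ and /e/) is unaffected → [d].
/e/ (between /d/ and /j/) occurs before a voiced consonant → [eː] by rule 3.
/j/ stays [j].
/b/ (between /j/ and /o/) is unaffected → [b].
/o/ — between /b/ and /w/, before a voiced consonant — surfaces as [oː] (rule 3).
/w/ stays [w].
/i/ (between /w/ and /t/) is in the target of rule 3 but the environment (before a voiced consonant) is not met → [i].
/t/ (word-final) is in the target of rule 1 but the environment (immediately before a consonant) is not met → [t].

[miːrdeːjboːwit]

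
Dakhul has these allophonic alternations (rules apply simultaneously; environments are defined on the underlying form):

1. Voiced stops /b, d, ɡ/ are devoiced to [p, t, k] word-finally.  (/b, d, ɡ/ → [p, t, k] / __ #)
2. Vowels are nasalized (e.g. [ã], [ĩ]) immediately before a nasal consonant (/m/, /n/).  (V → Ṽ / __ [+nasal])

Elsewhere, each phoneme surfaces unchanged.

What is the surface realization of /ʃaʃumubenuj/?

[ʃaʃũmubẽnuj]

/a/ — between /ʃ/ and /ʃ/; rule 2 does not apply here → [a].
/u/ (between /ʃ/ and /m/) occurs before a nasal consonant → [ũ] by rule 2.
/u/ (between /m/ and /b/) is in the target of rule 2 but the environment (before a nasal consonant) is not met → [u].
/b/ (between /u/ and /e/) is in the target of rule 1 but the environment (word-finally) is not met → [b].
/e/ — between /b/ and /n/, before a nasal consonant — surfaces as [ẽ] (rule 2).
/u/ — between /n/ and /j/; rule 2 does not apply here → [u].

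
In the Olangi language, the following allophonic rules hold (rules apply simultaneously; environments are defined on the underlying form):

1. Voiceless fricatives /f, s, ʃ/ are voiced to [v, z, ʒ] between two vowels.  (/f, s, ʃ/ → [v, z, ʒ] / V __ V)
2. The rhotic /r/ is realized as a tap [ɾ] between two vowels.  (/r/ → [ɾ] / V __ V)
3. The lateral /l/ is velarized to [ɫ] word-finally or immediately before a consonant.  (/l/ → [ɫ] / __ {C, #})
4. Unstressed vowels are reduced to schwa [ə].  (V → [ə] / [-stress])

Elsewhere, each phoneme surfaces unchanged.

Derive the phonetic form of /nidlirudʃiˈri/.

[nədləɾədʃəˈɾi]

/n/ (word-initial) is unaffected → [n].
/i/ (between /n/ and /d/) occurs in an unstressed syllable → [ə] by rule 4.
/d/ (between /i/ and /l/): no rule targets it → [d].
/l/ (between /d/ and /i/): rule 3 targets it, but not word-finally or immediately before a consonant → unchanged [l].
/i/ meets the environment for rule 4 (in an unstressed syllable) → [ə].
/r/ meets the environment for rule 2 (between two vowels) → [ɾ].
/u/ (between /r/ and /d/): in an unstressed syllable, so rule 4 applies → [ə].
/d/ — not in any rule's target class → [d].
/ʃ/ (between /d/ and /i/) is in the target of rule 1 but the environment (between two vowels) is not met → [ʃ].
/i/ (between /ʃ/ and /r/): in an unstressed syllable, so rule 4 applies → [ə].
/r/ (between /i/ and /i/): between two vowels, so rule 2 applies → [ɾ].
/i/ (word-final) is in the target of rule 4 but the environment (in an unstressed syllable) is not met → [i].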